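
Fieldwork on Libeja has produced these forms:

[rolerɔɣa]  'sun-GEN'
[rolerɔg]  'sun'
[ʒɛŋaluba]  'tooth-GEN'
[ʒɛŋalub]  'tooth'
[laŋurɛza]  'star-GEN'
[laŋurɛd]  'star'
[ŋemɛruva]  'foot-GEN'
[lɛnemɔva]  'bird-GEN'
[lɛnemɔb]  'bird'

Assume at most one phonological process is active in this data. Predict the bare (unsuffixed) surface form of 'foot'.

The root 'bird' surfaces as [lɛnemɔva] and [lɛnemɔb], with a stem-final [v] ~ [b] alternation.
If /b/ were underlying and a rule turned it into [v] before the GEN suffix, 'tooth' would also alternate; but it has [b] in both [ʒɛŋaluba] and [ʒɛŋalub].
The underlying segment must be /v/; voiced fricatives become stops word-finally, yielding [b] there.
From [ŋemɛruva] the stem 'foot' is /ŋemɛruv/; word-finally this yields [ŋemɛrub].

[ŋemɛrub]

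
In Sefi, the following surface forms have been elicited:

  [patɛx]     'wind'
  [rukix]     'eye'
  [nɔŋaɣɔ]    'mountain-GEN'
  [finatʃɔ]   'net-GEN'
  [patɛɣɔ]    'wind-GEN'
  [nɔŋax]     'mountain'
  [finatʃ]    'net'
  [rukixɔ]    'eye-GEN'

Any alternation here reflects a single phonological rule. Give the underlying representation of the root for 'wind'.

'wind' shows [x] ~ [ɣ] at the end of the stem ([patɛx] vs [patɛɣɔ]).
But 'eye' keeps [x] in both environments ([rukix], [rukixɔ]), so there is no rule changing /x/ to [ɣ] before the GEN suffix.
So /ɣ/ is underlying, and a rule of word-final obstruent devoicing — voiced obstruents become voiceless word-finally — gives [x].

/patɛɣ/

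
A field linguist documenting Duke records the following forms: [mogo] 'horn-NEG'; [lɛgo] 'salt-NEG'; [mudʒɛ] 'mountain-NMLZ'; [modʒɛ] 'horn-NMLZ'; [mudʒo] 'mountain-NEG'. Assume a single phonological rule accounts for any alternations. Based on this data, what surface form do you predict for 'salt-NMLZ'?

[lɛdʒɛ]

The stem for 'horn' ends in [g] in [mogo] but [dʒ] in [modʒɛ].
The stem 'mountain' ([mudʒo], [mudʒɛ]) shows [dʒ] unchanged in both environments, so [dʒ] cannot be basic with [g] derived before the NEG suffix.
The alternation reflects palatalization before a front vowel: /g/ becomes palato-alveolar [dʒ] before a front vowel. /g/ is underlying.
The one attested form of 'salt', [lɛgo], shows underlying /lɛg/. Applying the same rule before a front vowel gives [lɛdʒɛ].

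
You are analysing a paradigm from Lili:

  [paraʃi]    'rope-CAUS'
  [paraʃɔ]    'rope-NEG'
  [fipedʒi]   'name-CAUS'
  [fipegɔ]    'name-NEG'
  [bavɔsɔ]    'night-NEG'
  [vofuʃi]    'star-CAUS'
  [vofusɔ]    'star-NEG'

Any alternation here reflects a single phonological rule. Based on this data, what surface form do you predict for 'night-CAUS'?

[bavɔʃi]

The root 'star' surfaces as [vofuʃi] and [vofusɔ], with a stem-final [ʃ] ~ [s] alternation.
If /ʃ/ were underlying and a rule turned it into [s] before the NEG suffix, 'rope' would also alternate; but it has [ʃ] in both [paraʃi] and [paraʃɔ].
The underlying segment must be /s/; /g/ and /s/ become palato-alveolar [dʒ] and [ʃ] before a front vowel, yielding [ʃ] there.
The one attested form of 'night', [bavɔsɔ], shows underlying /bavɔs/. Applying the same rule before a front vowel gives [bavɔʃi].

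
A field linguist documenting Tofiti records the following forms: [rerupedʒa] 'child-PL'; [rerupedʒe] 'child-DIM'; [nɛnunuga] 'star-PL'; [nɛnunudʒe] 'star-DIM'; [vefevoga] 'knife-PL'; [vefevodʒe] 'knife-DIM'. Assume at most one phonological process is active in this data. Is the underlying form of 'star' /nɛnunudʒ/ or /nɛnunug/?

In [nɛnunuga] and [nɛnunudʒe] the final segment of 'star' alternates: [g] ~ [dʒ].
The stem 'child' ([rerupedʒa], [rerupedʒe]) shows [dʒ] unchanged in both environments, so [dʒ] cannot be basic with [g] derived before the PL suffix.
The underlying segment must be /g/; /g/ becomes palato-alveolar [dʒ] before a front vowel, yielding [dʒ] there.

/nɛnunug/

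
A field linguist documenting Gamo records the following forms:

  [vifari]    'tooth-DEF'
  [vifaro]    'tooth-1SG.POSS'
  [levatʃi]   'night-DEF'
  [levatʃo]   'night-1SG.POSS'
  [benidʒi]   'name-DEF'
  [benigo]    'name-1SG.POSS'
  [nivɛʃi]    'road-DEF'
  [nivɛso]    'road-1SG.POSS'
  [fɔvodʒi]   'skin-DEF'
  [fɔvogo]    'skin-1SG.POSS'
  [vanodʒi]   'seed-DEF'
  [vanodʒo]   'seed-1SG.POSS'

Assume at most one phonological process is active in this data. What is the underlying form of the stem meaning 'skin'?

The stem for 'skin' ends in [dʒ] in [fɔvodʒi] but [g] in [fɔvogo].
The stem 'seed' ([vanodʒi], [vanodʒo]) shows [dʒ] unchanged in both environments, so [dʒ] cannot be basic with [g] derived before the 1SG.POSS suffix.
The underlying segment must be /g/; /g/ and /s/ become palato-alveolar [dʒ] and [ʃ] before a front vowel, yielding [dʒ] there.
The underlying form of 'skin' is therefore /fɔvog/.

/fɔvog/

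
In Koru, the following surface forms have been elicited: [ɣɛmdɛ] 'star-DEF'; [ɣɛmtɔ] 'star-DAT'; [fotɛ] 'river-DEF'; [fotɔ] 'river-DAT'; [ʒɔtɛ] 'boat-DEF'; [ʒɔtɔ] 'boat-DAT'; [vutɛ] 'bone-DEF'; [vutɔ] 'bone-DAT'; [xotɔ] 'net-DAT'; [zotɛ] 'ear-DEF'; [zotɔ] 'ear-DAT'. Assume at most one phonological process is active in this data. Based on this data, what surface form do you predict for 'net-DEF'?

The DEF suffix surfaces as [-dɛ] and [-tɛ], depending on the final segment of the stem.
By contrast the DAT suffix keeps its initial [t] throughout — that segment must be underlying.
So the underlying form is /-dɛ/, and voiced stops become voiceless after a vowel.
After 'net', which ends in a vowel, the suffix surfaces as [-tɛ], giving [xotɛ].

[xotɛ]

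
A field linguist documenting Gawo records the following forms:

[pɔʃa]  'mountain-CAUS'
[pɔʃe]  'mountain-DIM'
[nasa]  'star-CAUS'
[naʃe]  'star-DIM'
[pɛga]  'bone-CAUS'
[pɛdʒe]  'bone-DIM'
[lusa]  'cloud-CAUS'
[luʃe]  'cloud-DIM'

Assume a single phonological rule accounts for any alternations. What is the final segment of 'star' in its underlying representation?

/s/

In [nasa] and [naʃe] the final segment of 'star' alternates: [s] ~ [ʃ].
Compare 'mountain', with invariant [ʃ] in [pɔʃa] and [pɔʃe]: an analysis with underlying /ʃ/ and a rule producing [s] before the CAUS suffix would wrongly predict alternation here too.
Therefore /s/ is basic and [ʃ] is derived by palatalization before a front vowel (/g/ and /s/ become palato-alveolar [dʒ] and [ʃ] before a front vowel).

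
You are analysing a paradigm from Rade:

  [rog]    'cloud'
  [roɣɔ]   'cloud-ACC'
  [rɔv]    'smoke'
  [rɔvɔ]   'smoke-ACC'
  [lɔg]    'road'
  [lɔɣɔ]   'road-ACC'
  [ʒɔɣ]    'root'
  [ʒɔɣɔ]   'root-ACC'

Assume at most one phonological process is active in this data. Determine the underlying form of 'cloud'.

'cloud' shows [g] ~ [ɣ] at the end of the stem ([rog] vs [roɣɔ]).
Compare 'root', with invariant [ɣ] in [ʒɔɣ] and [ʒɔɣɔ]: an analysis with underlying /ɣ/ and a rule producing [g] in isolation would wrongly predict alternation here too.
Therefore /g/ is basic and [ɣ] is derived by intervocalic spirantization (voiced stops become fricatives between vowels).
So 'cloud' = /rog/.

/rog/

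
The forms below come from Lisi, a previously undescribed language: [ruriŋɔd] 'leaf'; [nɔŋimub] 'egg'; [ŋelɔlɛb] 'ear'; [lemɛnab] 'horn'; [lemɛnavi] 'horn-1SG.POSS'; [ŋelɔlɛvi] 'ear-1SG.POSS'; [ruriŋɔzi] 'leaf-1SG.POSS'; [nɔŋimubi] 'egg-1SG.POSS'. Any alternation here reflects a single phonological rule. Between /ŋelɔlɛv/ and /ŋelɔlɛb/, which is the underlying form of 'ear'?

The stem for 'ear' ends in [b] in [ŋelɔlɛb] but [v] in [ŋelɔlɛvi].
Compare 'egg', with invariant [b] in [nɔŋimub] and [nɔŋimubi]: an analysis with underlying /b/ and a rule producing [v] before the 1SG.POSS suffix would wrongly predict alternation here too.
The alternation reflects word-final hardening: voiced fricatives become stops word-finally. /v/ is underlying.

/ŋelɔlɛv/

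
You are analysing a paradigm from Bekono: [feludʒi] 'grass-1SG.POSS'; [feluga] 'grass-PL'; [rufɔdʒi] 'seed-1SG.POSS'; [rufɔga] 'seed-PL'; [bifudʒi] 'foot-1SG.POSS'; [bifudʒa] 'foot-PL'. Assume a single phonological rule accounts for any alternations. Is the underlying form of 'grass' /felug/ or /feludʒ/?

In [feludʒi] and [feluga] the final segment of 'grass' alternates: [dʒ] ~ [g].
If /dʒ/ were underlying and a rule turned it into [g] before the PL suffix, 'foot' would also alternate; but it has [dʒ] in both [bifudʒi] and [bifudʒa].
Therefore /g/ is basic and [dʒ] is derived by palatalization before a front vowel (/g/ becomes palato-alveolar [dʒ] before a front vowel).

/felug/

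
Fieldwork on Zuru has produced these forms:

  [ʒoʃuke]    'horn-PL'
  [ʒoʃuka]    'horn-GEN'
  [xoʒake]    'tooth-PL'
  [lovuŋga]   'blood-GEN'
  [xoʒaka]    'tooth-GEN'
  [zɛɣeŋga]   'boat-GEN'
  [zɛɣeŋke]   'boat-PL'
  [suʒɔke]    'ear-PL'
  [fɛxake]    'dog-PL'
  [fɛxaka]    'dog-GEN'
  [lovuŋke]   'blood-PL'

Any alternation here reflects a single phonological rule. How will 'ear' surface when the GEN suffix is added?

[suʒɔka]

The GEN morpheme has two allomorphs, [-ga] and [-ka].
By contrast the PL suffix keeps its initial [k] throughout — that segment must be underlying.
The GEN suffix is therefore /-ga/ underlyingly, with post-vocalic devoicing: voiced stops become voiceless after a vowel.
After 'ear', which ends in a vowel, the suffix surfaces as [-ka], giving [suʒɔka].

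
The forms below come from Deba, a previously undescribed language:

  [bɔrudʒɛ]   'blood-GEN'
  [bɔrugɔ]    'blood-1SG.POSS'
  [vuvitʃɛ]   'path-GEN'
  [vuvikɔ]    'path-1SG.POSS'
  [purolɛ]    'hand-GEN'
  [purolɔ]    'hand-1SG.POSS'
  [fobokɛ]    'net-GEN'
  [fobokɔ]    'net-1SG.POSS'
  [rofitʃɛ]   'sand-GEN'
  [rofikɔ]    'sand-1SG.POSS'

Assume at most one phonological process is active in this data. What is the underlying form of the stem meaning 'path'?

The stem for 'path' ends in [tʃ] in [vuvitʃɛ] but [k] in [vuvikɔ].
But 'net' keeps [k] in both environments ([fobokɛ], [fobokɔ]), so there is no rule changing /k/ to [tʃ] before the GEN suffix.
Therefore /tʃ/ is basic and [k] is derived by depalatalization (palato-alveolar /tʃ/ and /dʒ/ become [k] and [g] when no front vowel follows).
The underlying form of 'path' is therefore /vuvitʃ/.

/vuvitʃ/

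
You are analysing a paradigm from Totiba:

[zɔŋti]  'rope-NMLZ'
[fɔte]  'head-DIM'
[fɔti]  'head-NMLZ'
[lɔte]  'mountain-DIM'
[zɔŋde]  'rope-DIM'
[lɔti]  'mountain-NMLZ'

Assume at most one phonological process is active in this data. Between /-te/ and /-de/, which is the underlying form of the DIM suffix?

The DIM morpheme has two allomorphs, [-de] and [-te].
By contrast the NMLZ suffix keeps its initial [t] throughout — that segment must be underlying.
So the underlying form is /-de/, and voiced stops become voiceless after a vowel.

/-de/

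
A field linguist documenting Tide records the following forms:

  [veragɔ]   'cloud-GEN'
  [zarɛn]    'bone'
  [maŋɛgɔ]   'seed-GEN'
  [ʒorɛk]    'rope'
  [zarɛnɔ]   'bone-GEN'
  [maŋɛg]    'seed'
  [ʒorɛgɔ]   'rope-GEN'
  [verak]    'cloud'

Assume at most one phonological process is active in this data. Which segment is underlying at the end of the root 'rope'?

The stem for 'rope' ends in [k] in [ʒorɛk] but [g] in [ʒorɛgɔ].
The stem 'seed' ([maŋɛg], [maŋɛgɔ]) shows [g] unchanged in both environments, so [g] cannot be basic with [k] derived in isolation.
Therefore /k/ is basic and [g] is derived by intervocalic voicing (voiceless stops become voiced between vowels).

/k/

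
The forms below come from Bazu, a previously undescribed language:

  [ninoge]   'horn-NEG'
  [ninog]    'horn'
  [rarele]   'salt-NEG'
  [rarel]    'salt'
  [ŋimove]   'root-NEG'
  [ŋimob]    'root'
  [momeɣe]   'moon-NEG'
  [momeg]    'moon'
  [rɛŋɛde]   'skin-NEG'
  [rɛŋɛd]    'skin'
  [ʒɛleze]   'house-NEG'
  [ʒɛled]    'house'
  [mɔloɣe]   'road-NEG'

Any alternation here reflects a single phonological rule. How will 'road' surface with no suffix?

[mɔlog]

The stem for 'moon' ends in [ɣ] in [momeɣe] but [g] in [momeg].
The stem 'horn' ([ninoge], [ninog]) shows [g] unchanged in both environments, so [g] cannot be basic with [ɣ] derived before the NEG suffix.
The underlying segment must be /ɣ/; voiced fricatives become stops word-finally, yielding [g] there.
From [mɔloɣe] the stem 'road' is /mɔloɣ/; word-finally this yields [mɔlog].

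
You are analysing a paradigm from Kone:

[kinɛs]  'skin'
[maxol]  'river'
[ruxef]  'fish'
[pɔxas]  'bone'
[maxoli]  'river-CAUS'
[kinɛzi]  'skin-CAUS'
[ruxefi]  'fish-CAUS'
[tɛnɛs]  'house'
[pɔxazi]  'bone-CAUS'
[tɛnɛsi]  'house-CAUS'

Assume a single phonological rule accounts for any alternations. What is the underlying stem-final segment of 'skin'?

/z/

The stem for 'skin' ends in [z] in [kinɛzi] but [s] in [kinɛs].
But 'house' keeps [s] in both environments ([tɛnɛsi], [tɛnɛs]), so there is no rule changing /s/ to [z] before the CAUS suffix.
Therefore /z/ is basic and [s] is derived by word-final obstruent devoicing (voiced obstruents become voiceless word-finally).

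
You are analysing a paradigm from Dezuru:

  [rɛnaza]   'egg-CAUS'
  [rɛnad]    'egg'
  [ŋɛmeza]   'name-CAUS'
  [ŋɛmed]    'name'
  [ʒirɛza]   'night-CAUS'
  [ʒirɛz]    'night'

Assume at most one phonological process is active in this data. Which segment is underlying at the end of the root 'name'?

The stem for 'name' ends in [z] in [ŋɛmeza] but [d] in [ŋɛmed].
If /z/ were underlying and a rule turned it into [d] in isolation, 'night' would also alternate; but it has [z] in both [ʒirɛza] and [ʒirɛz].
So /d/ is underlying, and a rule of intervocalic spirantization — voiced stops become fricatives between vowels — gives [z].

/d/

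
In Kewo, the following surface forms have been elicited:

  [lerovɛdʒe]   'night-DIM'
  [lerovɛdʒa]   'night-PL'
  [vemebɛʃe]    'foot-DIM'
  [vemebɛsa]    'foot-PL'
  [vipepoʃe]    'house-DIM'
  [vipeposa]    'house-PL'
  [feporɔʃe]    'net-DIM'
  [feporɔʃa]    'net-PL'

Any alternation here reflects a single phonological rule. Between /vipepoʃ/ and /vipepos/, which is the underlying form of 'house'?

The root 'house' surfaces as [vipepoʃe] and [vipeposa], with a stem-final [ʃ] ~ [s] alternation.
But 'net' keeps [ʃ] in both environments ([feporɔʃe], [feporɔʃa]), so there is no rule changing /ʃ/ to [s] before the PL suffix.
So /s/ is underlying, and a rule of palatalization before a front vowel — /s/ becomes palato-alveolar [ʃ] before a front vowel — gives [ʃ].

/vipepos/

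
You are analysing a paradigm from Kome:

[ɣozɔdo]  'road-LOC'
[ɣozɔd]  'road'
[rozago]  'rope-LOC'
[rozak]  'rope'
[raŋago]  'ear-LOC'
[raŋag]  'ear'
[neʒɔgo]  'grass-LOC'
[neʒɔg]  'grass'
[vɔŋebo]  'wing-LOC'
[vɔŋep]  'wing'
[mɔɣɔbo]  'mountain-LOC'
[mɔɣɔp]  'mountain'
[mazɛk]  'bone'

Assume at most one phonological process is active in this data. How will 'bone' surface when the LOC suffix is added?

'rope' shows [g] ~ [k] at the end of the stem ([rozago] vs [rozak]).
But 'grass' keeps [g] in both environments ([neʒɔgo], [neʒɔg]), so there is no rule changing /g/ to [k] in isolation.
Therefore /k/ is basic and [g] is derived by intervocalic voicing (voiceless stops become voiced between vowels).
From [mazɛk] the stem 'bone' is /mazɛk/; between vowels this yields [mazɛgo].

[mazɛgo]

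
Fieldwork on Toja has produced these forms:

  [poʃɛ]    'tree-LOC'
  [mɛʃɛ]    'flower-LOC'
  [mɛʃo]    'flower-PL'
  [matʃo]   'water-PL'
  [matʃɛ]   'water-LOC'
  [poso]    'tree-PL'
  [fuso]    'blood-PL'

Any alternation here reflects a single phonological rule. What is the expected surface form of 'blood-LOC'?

'tree' shows [s] ~ [ʃ] at the end of the stem ([poso] vs [poʃɛ]).
If /ʃ/ were underlying and a rule turned it into [s] before the PL suffix, 'flower' would also alternate; but it has [ʃ] in both [mɛʃo] and [mɛʃɛ].
So /s/ is underlying, and a rule of palatalization before a front vowel — /s/ becomes palato-alveolar [ʃ] before a front vowel — gives [ʃ].
From [fuso] the stem 'blood' is /fus/; before a front vowel this yields [fuʃɛ].

[fuʃɛ]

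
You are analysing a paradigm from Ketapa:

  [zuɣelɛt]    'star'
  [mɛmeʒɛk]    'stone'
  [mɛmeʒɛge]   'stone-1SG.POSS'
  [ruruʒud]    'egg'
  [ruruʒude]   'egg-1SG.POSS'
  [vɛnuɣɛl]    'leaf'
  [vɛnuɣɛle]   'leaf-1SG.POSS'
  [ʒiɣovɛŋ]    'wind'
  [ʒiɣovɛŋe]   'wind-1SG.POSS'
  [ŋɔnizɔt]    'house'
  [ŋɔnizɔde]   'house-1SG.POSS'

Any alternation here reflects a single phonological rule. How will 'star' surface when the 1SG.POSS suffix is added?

The stem for 'house' ends in [t] in [ŋɔnizɔt] but [d] in [ŋɔnizɔde].
If /d/ were underlying and a rule turned it into [t] in isolation, 'egg' would also alternate; but it has [d] in both [ruruʒud] and [ruruʒude].
So /t/ is underlying, and a rule of intervocalic voicing — voiceless stops become voiced between vowels — gives [d].
The one attested form of 'star', [zuɣelɛt], shows underlying /zuɣelɛt/. Applying the same rule between vowels gives [zuɣelɛde].

[zuɣelɛde]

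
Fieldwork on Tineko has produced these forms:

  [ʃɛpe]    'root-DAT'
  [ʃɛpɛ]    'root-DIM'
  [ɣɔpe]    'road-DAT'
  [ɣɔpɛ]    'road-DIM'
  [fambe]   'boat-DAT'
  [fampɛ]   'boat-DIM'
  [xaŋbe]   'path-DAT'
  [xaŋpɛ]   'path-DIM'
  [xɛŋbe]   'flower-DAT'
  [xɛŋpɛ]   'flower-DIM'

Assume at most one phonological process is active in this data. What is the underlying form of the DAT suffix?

The DAT suffix surfaces as [-be] and [-pe], depending on the final segment of the stem.
The DIM suffix, which begins with [p], is invariant after every stem; so [p] is not altered by any rule here.
So the underlying form is /-be/, and voiced stops become voiceless after a vowel.

/-be/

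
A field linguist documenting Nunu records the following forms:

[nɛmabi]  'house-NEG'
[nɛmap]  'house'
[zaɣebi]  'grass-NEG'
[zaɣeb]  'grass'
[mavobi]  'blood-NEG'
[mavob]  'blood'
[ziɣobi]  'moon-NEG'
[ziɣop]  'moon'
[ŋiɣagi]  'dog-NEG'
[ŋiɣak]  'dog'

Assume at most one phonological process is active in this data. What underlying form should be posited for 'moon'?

The root 'moon' surfaces as [ziɣobi] and [ziɣop], with a stem-final [b] ~ [p] alternation.
Compare 'blood', with invariant [b] in [mavobi] and [mavob]: an analysis with underlying /b/ and a rule producing [p] in isolation would wrongly predict alternation here too.
So /p/ is underlying, and a rule of intervocalic voicing — voiceless stops become voiced between vowels — gives [b].

/ziɣop/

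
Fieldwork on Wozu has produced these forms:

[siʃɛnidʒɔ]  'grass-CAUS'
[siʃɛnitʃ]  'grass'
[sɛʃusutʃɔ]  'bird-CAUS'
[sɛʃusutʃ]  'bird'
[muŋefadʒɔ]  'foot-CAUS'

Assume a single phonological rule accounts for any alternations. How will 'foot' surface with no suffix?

'grass' shows [dʒ] ~ [tʃ] at the end of the stem ([siʃɛnidʒɔ] vs [siʃɛnitʃ]).
Compare 'bird', with invariant [tʃ] in [sɛʃusutʃɔ] and [sɛʃusutʃ]: an analysis with underlying /tʃ/ and a rule producing [dʒ] before the CAUS suffix would wrongly predict alternation here too.
Therefore /dʒ/ is basic and [tʃ] is derived by word-final obstruent devoicing (voiced obstruents become voiceless word-finally).
The one attested form of 'foot', [muŋefadʒɔ], shows underlying /muŋefadʒ/. Applying the same rule word-finally gives [muŋefatʃ].

[muŋefatʃ]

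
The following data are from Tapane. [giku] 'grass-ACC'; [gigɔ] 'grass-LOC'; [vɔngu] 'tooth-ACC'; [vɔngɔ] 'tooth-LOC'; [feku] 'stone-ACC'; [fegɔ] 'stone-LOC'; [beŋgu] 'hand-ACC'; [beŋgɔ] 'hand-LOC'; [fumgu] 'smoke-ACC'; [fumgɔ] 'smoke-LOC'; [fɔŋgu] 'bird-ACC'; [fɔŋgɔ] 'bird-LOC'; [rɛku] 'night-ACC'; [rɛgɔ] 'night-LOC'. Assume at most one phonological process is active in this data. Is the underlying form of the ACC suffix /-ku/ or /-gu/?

The ACC morpheme has two allomorphs, [-gu] and [-ku].
By contrast the LOC suffix keeps its initial [g] throughout — that segment must be underlying.
So the underlying form is /-ku/, and voiceless stops become voiced after a nasal.

/-ku/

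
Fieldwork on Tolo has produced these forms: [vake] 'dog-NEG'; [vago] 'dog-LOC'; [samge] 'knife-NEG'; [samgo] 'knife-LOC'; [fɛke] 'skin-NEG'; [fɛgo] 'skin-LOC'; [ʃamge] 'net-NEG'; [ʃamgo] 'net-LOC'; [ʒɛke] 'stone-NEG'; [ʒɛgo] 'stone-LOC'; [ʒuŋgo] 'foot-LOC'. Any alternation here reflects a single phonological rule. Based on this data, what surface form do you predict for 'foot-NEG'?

The NEG suffix surfaces as [-ge] and [-ke], depending on the final segment of the stem.
The LOC suffix, which begins with [g], is invariant after every stem; so [g] is not altered by any rule here.
The NEG suffix is therefore /-ke/ underlyingly, with post-nasal voicing: voiceless stops become voiced after a nasal.
After 'foot', which ends in a nasal, the suffix surfaces as [-ge], giving [ʒuŋge].

[ʒuŋge]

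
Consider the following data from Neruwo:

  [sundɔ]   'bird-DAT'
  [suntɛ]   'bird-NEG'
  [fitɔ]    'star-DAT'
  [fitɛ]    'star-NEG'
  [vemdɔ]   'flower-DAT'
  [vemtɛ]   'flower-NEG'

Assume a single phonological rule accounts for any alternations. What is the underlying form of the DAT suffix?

/-dɔ/

The DAT suffix surfaces as [-dɔ] and [-tɔ], depending on the final segment of the stem.
By contrast the NEG suffix keeps its initial [t] throughout — that segment must be underlying.
The DAT suffix is therefore /-dɔ/ underlyingly, with post-vocalic devoicing: voiced stops become voiceless after a vowel.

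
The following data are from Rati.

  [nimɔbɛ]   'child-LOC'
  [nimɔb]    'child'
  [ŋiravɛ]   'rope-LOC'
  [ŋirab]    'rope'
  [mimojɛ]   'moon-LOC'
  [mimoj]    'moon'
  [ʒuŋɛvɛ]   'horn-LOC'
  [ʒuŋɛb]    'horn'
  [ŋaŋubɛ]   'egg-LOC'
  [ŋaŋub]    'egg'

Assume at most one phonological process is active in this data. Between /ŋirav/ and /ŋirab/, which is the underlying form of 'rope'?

The stem for 'rope' ends in [v] in [ŋiravɛ] but [b] in [ŋirab].
Compare 'child', with invariant [b] in [nimɔbɛ] and [nimɔb]: an analysis with underlying /b/ and a rule producing [v] before the LOC suffix would wrongly predict alternation here too.
The alternation reflects word-final hardening: voiced fricatives become stops word-finally. /v/ is underlying.

/ŋirav/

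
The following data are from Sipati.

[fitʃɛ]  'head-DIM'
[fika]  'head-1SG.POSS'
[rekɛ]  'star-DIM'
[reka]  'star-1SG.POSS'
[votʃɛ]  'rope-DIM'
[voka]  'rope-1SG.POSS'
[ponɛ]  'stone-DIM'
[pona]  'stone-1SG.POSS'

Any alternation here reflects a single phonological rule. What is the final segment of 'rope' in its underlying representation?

The root 'rope' surfaces as [votʃɛ] and [voka], with a stem-final [tʃ] ~ [k] alternation.
The stem 'star' ([rekɛ], [reka]) shows [k] unchanged in both environments, so [k] cannot be basic with [tʃ] derived before the DIM suffix.
So /tʃ/ is underlying, and a rule of depalatalization — palato-alveolar /tʃ/ becomes [k] when no front vowel follows — gives [k].

/tʃ/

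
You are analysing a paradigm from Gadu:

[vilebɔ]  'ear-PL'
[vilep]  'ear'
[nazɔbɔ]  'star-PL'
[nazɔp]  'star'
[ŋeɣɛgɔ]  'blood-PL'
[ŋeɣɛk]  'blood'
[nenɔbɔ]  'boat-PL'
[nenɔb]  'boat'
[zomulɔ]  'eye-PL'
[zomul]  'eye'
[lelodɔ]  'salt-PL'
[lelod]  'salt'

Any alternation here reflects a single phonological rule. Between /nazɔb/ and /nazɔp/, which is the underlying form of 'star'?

In [nazɔbɔ] and [nazɔp] the final segment of 'star' alternates: [b] ~ [p].
Compare 'boat', with invariant [b] in [nenɔbɔ] and [nenɔb]: an analysis with underlying /b/ and a rule producing [p] in isolation would wrongly predict alternation here too.
So /p/ is underlying, and a rule of intervocalic voicing — voiceless stops become voiced between vowels — gives [b].

/nazɔp/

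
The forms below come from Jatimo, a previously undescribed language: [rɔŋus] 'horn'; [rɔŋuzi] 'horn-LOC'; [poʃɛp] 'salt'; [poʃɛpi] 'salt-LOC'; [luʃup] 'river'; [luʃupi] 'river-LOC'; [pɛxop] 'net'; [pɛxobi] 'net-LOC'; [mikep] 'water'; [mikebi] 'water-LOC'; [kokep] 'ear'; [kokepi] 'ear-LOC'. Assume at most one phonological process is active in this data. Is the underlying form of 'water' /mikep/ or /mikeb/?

/mikeb/

In [mikep] and [mikebi] the final segment of 'water' alternates: [p] ~ [b].
If /p/ were underlying and a rule turned it into [b] before the LOC suffix, 'ear' would also alternate; but it has [p] in both [kokep] and [kokepi].
The underlying segment must be /b/; voiced obstruents become voiceless word-finally, yielding [p] there.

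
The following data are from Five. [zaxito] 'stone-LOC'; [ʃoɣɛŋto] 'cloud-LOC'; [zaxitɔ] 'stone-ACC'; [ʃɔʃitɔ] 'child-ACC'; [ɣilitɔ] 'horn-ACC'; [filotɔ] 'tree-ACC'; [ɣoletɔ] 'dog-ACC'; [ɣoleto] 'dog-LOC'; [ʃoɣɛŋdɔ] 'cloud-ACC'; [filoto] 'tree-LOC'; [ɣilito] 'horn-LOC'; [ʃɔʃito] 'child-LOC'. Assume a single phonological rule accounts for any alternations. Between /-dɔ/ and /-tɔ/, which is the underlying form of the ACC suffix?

The ACC suffix surfaces as [-dɔ] and [-tɔ], depending on the final segment of the stem.
The LOC suffix, which begins with [t], is invariant after every stem; so [t] is not altered by any rule here.
So the underlying form is /-dɔ/, and voiced stops become voiceless after a vowel.

/-dɔ/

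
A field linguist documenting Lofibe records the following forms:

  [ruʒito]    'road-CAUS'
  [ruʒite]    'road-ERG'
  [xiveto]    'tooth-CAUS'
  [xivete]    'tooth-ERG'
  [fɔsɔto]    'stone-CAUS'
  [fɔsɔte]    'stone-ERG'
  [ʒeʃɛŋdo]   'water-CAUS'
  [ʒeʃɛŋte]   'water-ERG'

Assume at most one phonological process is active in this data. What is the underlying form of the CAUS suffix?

/-do/

The CAUS morpheme has two allomorphs, [-do] and [-to].
The ERG suffix, which begins with [t], is invariant after every stem; so [t] is not altered by any rule here.
So the underlying form is /-do/, and voiced stops become voiceless after a vowel.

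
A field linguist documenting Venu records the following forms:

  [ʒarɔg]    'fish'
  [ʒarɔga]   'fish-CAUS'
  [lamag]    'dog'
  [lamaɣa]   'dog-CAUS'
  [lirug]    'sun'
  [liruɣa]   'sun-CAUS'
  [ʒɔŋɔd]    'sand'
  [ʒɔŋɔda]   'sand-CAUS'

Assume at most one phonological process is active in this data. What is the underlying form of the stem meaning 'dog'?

The root 'dog' surfaces as [lamag] and [lamaɣa], with a stem-final [g] ~ [ɣ] alternation.
Compare 'fish', with invariant [g] in [ʒarɔg] and [ʒarɔga]: an analysis with underlying /g/ and a rule producing [ɣ] before the CAUS suffix would wrongly predict alternation here too.
Therefore /ɣ/ is basic and [g] is derived by word-final hardening (voiced fricatives become stops word-finally).

/lamaɣ/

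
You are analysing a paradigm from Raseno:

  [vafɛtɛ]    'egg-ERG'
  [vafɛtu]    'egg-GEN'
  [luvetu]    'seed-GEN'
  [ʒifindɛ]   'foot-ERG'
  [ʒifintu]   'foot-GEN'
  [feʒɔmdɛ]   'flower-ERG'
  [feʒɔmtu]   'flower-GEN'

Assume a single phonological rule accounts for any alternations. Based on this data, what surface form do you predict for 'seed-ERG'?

The ERG suffix surfaces as [-dɛ] and [-tɛ], depending on the final segment of the stem.
The GEN suffix, which begins with [t], is invariant after every stem; so [t] is not altered by any rule here.
So the underlying form is /-dɛ/, and voiced stops become voiceless after a vowel.
After 'seed', which ends in a vowel, the suffix surfaces as [-tɛ], giving [luvetɛ].

[luvetɛ]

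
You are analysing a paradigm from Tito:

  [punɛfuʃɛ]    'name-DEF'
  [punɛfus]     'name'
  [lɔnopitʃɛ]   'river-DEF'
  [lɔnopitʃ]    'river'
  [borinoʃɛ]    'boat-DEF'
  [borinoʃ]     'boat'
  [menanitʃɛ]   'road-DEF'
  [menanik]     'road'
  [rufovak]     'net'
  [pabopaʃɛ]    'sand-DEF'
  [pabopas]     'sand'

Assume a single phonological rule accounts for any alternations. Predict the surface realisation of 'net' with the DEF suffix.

'road' shows [tʃ] ~ [k] at the end of the stem ([menanitʃɛ] vs [menanik]).
The stem 'river' ([lɔnopitʃɛ], [lɔnopitʃ]) shows [tʃ] unchanged in both environments, so [tʃ] cannot be basic with [k] derived in isolation.
So /k/ is underlying, and a rule of palatalization before a front vowel — /k/ and /s/ become palato-alveolar [tʃ] and [ʃ] before a front vowel — gives [tʃ].
From [rufovak] the stem 'net' is /rufovak/; before a front vowel this yields [rufovatʃɛ].

[rufovatʃɛ]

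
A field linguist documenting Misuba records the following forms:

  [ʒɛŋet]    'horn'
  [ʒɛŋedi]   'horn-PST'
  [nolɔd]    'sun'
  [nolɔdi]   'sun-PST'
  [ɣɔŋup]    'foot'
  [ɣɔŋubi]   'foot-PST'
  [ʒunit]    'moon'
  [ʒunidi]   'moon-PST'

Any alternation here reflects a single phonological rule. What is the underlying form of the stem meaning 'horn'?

/ʒɛŋet/

In [ʒɛŋet] and [ʒɛŋedi] the final segment of 'horn' alternates: [t] ~ [d].
But 'sun' keeps [d] in both environments ([nolɔd], [nolɔdi]), so there is no rule changing /d/ to [t] in isolation.
So /t/ is underlying, and a rule of intervocalic voicing — voiceless stops become voiced between vowels — gives [d].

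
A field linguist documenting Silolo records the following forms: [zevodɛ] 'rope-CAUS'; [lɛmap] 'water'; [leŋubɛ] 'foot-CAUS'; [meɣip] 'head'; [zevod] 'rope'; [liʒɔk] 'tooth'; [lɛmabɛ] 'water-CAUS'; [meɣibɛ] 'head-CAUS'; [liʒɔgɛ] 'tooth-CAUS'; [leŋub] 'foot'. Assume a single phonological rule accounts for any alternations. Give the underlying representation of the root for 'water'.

The root 'water' surfaces as [lɛmabɛ] and [lɛmap], with a stem-final [b] ~ [p] alternation.
Compare 'foot', with invariant [b] in [leŋubɛ] and [leŋub]: an analysis with underlying /b/ and a rule producing [p] in isolation would wrongly predict alternation here too.
The underlying segment must be /p/; voiceless stops become voiced between vowels, yielding [b] there.

/lɛmap/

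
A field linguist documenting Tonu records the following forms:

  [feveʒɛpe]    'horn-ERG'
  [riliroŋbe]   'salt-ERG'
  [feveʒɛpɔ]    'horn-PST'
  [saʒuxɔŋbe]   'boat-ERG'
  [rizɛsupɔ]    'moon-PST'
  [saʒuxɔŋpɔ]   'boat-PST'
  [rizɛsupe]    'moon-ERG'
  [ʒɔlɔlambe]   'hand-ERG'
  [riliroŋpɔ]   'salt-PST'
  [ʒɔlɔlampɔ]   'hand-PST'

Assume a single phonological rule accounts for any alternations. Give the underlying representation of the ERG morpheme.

The ERG morpheme has two allomorphs, [-be] and [-pe].
The PST suffix, which begins with [p], is invariant after every stem; so [p] is not altered by any rule here.
So the underlying form is /-be/, and voiced stops become voiceless after a vowel.

/-be/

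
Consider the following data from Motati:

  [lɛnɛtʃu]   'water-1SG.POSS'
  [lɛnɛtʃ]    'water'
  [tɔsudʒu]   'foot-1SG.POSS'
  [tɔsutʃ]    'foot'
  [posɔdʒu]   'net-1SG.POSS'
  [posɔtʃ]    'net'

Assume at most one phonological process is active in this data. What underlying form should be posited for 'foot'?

The stem for 'foot' ends in [dʒ] in [tɔsudʒu] but [tʃ] in [tɔsutʃ].
Compare 'water', with invariant [tʃ] in [lɛnɛtʃu] and [lɛnɛtʃ]: an analysis with underlying /tʃ/ and a rule producing [dʒ] before the 1SG.POSS suffix would wrongly predict alternation here too.
The alternation reflects word-final obstruent devoicing: voiced obstruents become voiceless word-finally. /dʒ/ is underlying.

/tɔsudʒ/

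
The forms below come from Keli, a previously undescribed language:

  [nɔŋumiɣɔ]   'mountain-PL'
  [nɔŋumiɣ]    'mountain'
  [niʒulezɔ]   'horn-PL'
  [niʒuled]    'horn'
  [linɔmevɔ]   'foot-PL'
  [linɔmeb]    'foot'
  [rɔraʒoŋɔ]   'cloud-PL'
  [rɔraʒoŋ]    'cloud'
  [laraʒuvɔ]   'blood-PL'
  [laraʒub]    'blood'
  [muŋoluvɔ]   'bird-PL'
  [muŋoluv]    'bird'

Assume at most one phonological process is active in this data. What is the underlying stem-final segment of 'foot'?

/b/

The root 'foot' surfaces as [linɔmevɔ] and [linɔmeb], with a stem-final [v] ~ [b] alternation.
Compare 'bird', with invariant [v] in [muŋoluvɔ] and [muŋoluv]: an analysis with underlying /v/ and a rule producing [b] in isolation would wrongly predict alternation here too.
The underlying segment must be /b/; voiced stops become fricatives between vowels, yielding [v] there.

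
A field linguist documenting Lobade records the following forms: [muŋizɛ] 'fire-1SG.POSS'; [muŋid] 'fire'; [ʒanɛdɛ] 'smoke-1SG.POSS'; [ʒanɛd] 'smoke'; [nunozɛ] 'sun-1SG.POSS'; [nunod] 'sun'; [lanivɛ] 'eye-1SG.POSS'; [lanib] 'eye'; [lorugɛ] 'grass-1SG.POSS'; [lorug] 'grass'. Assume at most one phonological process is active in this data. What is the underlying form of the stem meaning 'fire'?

/muŋiz/

'fire' shows [z] ~ [d] at the end of the stem ([muŋizɛ] vs [muŋid]).
Compare 'smoke', with invariant [d] in [ʒanɛdɛ] and [ʒanɛd]: an analysis with underlying /d/ and a rule producing [z] before the 1SG.POSS suffix would wrongly predict alternation here too.
The underlying segment must be /z/; voiced fricatives become stops word-finally, yielding [d] there.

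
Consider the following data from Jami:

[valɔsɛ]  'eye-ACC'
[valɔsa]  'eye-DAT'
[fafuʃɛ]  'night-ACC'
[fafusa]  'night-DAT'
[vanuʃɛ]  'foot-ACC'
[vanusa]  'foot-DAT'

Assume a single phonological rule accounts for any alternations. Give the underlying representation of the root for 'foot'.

'foot' shows [ʃ] ~ [s] at the end of the stem ([vanuʃɛ] vs [vanusa]).
But 'eye' keeps [s] in both environments ([valɔsɛ], [valɔsa]), so there is no rule changing /s/ to [ʃ] before the ACC suffix.
The alternation reflects depalatalization: palato-alveolar /ʃ/ becomes [s] when no front vowel follows. /ʃ/ is underlying.

/vanuʃ/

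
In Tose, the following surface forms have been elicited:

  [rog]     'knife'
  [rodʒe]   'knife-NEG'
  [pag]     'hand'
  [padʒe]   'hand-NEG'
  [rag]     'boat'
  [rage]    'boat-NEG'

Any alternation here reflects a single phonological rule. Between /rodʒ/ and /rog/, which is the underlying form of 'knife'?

The stem for 'knife' ends in [g] in [rog] but [dʒ] in [rodʒe].
The stem 'boat' ([rag], [rage]) shows [g] unchanged in both environments, so [g] cannot be basic with [dʒ] derived before the NEG suffix.
The underlying segment must be /dʒ/; palato-alveolar /dʒ/ becomes [g] when no front vowel follows, yielding [g] there.

/rodʒ/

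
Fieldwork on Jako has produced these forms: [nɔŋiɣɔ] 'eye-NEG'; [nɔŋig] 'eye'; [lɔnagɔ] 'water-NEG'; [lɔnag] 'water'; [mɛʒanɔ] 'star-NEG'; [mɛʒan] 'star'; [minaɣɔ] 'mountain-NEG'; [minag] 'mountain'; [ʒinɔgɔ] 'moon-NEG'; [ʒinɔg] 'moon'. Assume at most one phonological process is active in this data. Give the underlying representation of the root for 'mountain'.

/minaɣ/

In [minaɣɔ] and [minag] the final segment of 'mountain' alternates: [ɣ] ~ [g].
If /g/ were underlying and a rule turned it into [ɣ] before the NEG suffix, 'moon' would also alternate; but it has [g] in both [ʒinɔgɔ] and [ʒinɔg].
So /ɣ/ is underlying, and a rule of word-final hardening — voiced fricatives become stops word-finally — gives [g].
The underlying form of 'mountain' is therefore /minaɣ/.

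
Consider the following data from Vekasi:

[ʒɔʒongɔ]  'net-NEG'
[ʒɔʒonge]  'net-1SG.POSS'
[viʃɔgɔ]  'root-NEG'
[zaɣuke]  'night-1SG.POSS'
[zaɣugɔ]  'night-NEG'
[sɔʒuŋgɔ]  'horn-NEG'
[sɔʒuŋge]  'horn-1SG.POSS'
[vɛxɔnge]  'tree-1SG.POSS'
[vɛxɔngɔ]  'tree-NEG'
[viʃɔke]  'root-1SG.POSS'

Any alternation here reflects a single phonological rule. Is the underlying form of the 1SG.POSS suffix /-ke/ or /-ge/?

/-ke/

The 1SG.POSS suffix surfaces as [-ge] and [-ke], depending on the final segment of the stem.
By contrast the NEG suffix keeps its initial [g] throughout — that segment must be underlying.
So the underlying form is /-ke/, and voiceless stops become voiced after a nasal.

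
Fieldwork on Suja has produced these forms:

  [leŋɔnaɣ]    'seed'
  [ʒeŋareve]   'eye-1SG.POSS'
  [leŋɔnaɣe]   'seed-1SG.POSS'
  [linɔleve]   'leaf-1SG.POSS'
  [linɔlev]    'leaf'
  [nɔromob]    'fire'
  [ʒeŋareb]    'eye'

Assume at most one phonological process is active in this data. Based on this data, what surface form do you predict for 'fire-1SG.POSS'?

In [ʒeŋareve] and [ʒeŋareb] the final segment of 'eye' alternates: [v] ~ [b].
The stem 'leaf' ([linɔleve], [linɔlev]) shows [v] unchanged in both environments, so [v] cannot be basic with [b] derived in isolation.
So /b/ is underlying, and a rule of intervocalic spirantization — voiced stops become fricatives between vowels — gives [v].
The one attested form of 'fire', [nɔromob], shows underlying /nɔromob/. Applying the same rule between vowels gives [nɔromove].

[nɔromove]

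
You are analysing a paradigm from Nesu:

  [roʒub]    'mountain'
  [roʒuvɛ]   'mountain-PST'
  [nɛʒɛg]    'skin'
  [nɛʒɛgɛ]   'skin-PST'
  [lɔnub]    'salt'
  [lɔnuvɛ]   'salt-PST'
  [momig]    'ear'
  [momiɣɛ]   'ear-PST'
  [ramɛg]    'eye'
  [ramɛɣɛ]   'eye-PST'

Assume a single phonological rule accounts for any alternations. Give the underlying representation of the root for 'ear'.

/momiɣ/

The stem for 'ear' ends in [g] in [momig] but [ɣ] in [momiɣɛ].
The stem 'skin' ([nɛʒɛg], [nɛʒɛgɛ]) shows [g] unchanged in both environments, so [g] cannot be basic with [ɣ] derived before the PST suffix.
Therefore /ɣ/ is basic and [g] is derived by word-final hardening (voiced fricatives become stops word-finally).
The underlying form of 'ear' is therefore /momiɣ/.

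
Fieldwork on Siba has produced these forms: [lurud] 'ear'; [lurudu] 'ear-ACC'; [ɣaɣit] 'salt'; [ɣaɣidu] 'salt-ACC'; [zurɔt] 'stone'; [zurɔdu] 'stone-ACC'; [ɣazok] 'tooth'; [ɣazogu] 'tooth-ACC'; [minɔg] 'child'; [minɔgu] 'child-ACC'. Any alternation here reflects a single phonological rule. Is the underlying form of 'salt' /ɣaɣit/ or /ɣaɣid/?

'salt' shows [t] ~ [d] at the end of the stem ([ɣaɣit] vs [ɣaɣidu]).
The stem 'ear' ([lurud], [lurudu]) shows [d] unchanged in both environments, so [d] cannot be basic with [t] derived in isolation.
So /t/ is underlying, and a rule of intervocalic voicing — voiceless stops become voiced between vowels — gives [d].

/ɣaɣit/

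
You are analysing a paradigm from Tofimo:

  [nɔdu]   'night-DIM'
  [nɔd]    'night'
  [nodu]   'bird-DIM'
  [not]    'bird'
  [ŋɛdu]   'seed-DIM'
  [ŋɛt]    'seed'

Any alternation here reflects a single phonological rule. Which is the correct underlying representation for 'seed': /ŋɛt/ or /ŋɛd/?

The root 'seed' surfaces as [ŋɛdu] and [ŋɛt], with a stem-final [d] ~ [t] alternation.
The stem 'night' ([nɔdu], [nɔd]) shows [d] unchanged in both environments, so [d] cannot be basic with [t] derived in isolation.
The underlying segment must be /t/; voiceless stops become voiced between vowels, yielding [d] there.

/ŋɛt/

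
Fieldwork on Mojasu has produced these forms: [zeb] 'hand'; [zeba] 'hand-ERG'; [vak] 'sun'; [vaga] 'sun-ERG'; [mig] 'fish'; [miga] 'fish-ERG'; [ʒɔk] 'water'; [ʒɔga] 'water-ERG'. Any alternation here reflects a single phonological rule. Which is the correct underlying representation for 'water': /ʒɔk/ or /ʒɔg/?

The stem for 'water' ends in [k] in [ʒɔk] but [g] in [ʒɔga].
Compare 'fish', with invariant [g] in [mig] and [miga]: an analysis with underlying /g/ and a rule producing [k] in isolation would wrongly predict alternation here too.
The alternation reflects intervocalic voicing: voiceless stops become voiced between vowels. /k/ is underlying.

/ʒɔk/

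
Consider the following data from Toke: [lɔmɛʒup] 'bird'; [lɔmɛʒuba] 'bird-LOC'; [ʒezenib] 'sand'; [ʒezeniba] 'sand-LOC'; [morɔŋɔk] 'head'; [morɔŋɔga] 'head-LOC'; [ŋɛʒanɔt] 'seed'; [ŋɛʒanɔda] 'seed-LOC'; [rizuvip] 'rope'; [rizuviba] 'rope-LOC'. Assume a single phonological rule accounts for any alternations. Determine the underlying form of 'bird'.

/lɔmɛʒup/

The stem for 'bird' ends in [p] in [lɔmɛʒup] but [b] in [lɔmɛʒuba].
But 'sand' keeps [b] in both environments ([ʒezenib], [ʒezeniba]), so there is no rule changing /b/ to [p] in isolation.
So /p/ is underlying, and a rule of intervocalic voicing — voiceless stops become voiced between vowels — gives [b].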